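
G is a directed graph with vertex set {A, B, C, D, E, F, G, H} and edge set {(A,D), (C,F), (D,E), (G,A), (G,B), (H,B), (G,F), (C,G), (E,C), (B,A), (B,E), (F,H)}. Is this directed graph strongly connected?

From E we can reach every vertex (A, B, C, D, E, F, G, H), and every vertex can reach E (A, B, C, D, E, F, G, H). So the whole graph is one strongly connected component.

Yes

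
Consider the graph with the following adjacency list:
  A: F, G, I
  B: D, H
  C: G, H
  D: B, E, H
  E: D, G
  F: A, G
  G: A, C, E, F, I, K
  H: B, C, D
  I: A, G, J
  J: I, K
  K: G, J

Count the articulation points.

1

Removing G increases the component count from 1 to 2, so G is a cut vertex.
By contrast removing H leaves 1 component; it is not a cut vertex. No other vertex is a cut vertex either.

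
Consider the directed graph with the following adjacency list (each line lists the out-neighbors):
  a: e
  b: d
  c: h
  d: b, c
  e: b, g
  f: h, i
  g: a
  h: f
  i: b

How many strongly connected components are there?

2

{b, c, d, f, h, i} are all mutually reachable — one SCC of size 6.
{a, e, g} are all mutually reachable — one SCC of size 3.
That gives 2 strongly connected components.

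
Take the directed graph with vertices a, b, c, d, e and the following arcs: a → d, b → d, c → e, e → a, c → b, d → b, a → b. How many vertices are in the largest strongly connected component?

2

{b, d} are all mutually reachable — one SCC of size 2.
{e} is an SCC by itself.
{a} is an SCC by itself.
{c} is an SCC by itself.
The largest has 2 vertices.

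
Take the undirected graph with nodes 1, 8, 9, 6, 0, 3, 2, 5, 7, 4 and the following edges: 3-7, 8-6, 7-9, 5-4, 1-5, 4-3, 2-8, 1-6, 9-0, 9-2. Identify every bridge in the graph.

The edges on the cycle 1-5-4-3-7-9-2-8-6-1 are not bridges since each lies on that cycle.
But removing 0-9 disconnects 0 from 9 — this is a bridge.

0-9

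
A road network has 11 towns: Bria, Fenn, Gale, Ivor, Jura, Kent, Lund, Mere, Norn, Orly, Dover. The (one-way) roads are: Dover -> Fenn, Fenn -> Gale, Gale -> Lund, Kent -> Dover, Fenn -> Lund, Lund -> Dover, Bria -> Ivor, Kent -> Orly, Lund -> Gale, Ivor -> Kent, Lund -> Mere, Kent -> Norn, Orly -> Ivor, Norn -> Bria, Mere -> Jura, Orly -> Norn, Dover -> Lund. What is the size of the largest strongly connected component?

5

{Bria, Ivor, Kent, Norn, Orly} are all mutually reachable — one SCC of size 5.
{Fenn, Gale, Lund, Dover} are all mutually reachable — one SCC of size 4.
{Jura} is an SCC by itself.
{Mere} is an SCC by itself.
The largest has 5 vertices.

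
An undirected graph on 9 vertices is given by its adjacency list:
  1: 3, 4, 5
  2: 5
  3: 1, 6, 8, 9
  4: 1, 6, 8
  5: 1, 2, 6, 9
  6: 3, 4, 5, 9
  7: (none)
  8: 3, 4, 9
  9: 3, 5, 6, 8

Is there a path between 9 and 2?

Yes

From 9 we can reach 1, 2, 3, 4, 5, 6, 8, 9, which includes 2.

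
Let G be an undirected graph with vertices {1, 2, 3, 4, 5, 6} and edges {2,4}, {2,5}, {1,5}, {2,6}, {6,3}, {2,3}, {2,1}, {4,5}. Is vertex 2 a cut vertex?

Deleting 2 raises the number of components from 1 to 2, so 2 is a cut vertex.

Yes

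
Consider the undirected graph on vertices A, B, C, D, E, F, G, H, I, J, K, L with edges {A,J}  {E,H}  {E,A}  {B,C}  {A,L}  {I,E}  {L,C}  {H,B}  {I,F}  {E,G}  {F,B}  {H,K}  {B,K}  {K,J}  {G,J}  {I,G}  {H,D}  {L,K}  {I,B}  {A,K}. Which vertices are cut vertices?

H

Removing H increases the component count from 1 to 2, so H is a cut vertex.
By contrast removing E leaves 1 component; it is not a cut vertex. No other vertex is a cut vertex either.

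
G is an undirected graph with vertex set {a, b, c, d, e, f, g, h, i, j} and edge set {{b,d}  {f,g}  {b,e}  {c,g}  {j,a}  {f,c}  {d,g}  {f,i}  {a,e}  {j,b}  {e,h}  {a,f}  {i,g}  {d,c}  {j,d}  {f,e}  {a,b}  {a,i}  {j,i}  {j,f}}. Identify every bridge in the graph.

e-h

The edges on the cycle j-a-b-d-c-f-j are not bridges since each lies on that cycle.
But removing h-e disconnects h from e — this is a bridge.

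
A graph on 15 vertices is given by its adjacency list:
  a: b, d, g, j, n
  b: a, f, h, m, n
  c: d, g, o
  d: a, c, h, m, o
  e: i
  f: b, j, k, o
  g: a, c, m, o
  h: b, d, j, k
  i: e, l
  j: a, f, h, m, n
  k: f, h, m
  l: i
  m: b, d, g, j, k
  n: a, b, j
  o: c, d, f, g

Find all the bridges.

e-i, i-l

The edges on the cycle b-f-k-h-b are not bridges since each lies on that cycle.
But removing i-l disconnects i from l; removing e-i disconnects e from i — these are bridges.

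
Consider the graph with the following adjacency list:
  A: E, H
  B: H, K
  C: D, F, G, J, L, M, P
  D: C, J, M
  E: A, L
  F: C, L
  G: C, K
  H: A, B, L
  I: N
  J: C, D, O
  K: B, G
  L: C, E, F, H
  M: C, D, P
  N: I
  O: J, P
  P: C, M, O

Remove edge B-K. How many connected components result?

2

B and K are still connected via B-H-L-C-G-K, so the component count stays at 2.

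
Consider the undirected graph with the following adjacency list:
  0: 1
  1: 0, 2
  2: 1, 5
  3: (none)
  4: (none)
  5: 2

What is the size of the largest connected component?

4

4 is isolated — a component by itself.
3 is isolated — a component by itself.
Starting from 0 we can reach 0, 1, 2, 5. That is one component of size 4.
The largest has 4 vertices.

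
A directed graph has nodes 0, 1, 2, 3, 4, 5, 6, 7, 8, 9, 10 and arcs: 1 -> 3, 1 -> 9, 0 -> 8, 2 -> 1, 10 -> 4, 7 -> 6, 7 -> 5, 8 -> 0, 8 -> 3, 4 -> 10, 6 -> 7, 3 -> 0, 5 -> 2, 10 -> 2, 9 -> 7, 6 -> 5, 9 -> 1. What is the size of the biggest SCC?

6

{1, 2, 5, 6, 7, 9} are all mutually reachable — one SCC of size 6.
{0, 3, 8} are all mutually reachable — one SCC of size 3.
{4, 10} are all mutually reachable — one SCC of size 2.
The largest has 6 vertices.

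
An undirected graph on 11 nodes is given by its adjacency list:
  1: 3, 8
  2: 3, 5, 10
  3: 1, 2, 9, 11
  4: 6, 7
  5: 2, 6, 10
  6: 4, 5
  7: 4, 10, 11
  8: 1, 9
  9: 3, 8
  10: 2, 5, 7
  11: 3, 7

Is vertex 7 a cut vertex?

No

Deleting 7 leaves 1 component (was 1) (its neighbors 4, 10, 11 remain connected to each other), so 7 is not a cut vertex.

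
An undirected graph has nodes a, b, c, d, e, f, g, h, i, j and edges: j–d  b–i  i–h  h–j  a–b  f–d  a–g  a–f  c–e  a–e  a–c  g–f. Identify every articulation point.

Removing a increases the component count from 1 to 2, so a is a cut vertex.
By contrast removing g leaves 1 component; it is not a cut vertex. No other vertex is a cut vertex either.

a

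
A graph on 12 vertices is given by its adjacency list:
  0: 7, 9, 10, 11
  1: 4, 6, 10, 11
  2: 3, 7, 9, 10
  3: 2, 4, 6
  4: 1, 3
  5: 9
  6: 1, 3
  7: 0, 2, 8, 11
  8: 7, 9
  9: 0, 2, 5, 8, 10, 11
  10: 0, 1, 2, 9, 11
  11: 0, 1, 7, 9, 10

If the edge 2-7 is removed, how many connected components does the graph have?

1

2 and 7 are still connected via 2-9-8-7, so the component count stays at 1.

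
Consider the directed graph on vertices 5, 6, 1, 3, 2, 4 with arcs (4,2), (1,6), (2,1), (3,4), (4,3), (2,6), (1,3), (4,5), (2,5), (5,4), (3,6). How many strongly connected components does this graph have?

2

{1, 2, 3, 4, 5} are all mutually reachable — one SCC of size 5.
{6} is an SCC by itself.
That gives 2 strongly connected components.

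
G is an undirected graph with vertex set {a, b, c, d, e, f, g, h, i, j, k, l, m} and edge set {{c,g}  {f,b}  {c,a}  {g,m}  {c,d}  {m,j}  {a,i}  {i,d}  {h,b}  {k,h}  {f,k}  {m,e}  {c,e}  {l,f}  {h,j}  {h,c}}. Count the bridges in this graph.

1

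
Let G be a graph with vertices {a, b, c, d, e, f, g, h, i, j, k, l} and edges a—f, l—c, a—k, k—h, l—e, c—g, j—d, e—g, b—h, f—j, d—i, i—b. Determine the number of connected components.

2

Starting from c we can reach c, e, g, l. That is one component of size 4.
Starting from a we can reach a, b, d, f, h, i, j, k. That is one component of size 8.
Total: 2 components.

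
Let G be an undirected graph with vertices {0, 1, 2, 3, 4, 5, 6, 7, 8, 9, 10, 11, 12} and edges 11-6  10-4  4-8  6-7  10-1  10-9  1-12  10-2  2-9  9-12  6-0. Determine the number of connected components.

4

3 is isolated — a component by itself.
5 is isolated — a component by itself.
Starting from 0 we can reach 0, 6, 7, 11. That is one component of size 4.
Starting from 1 we can reach 1, 2, 4, 8, 9, 10, 12. That is one component of size 7.
Total: 4 components.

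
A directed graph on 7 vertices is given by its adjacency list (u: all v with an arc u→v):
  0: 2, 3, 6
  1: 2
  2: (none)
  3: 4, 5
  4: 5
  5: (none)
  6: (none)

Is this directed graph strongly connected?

No

There is no directed path from 5 to 3, so the graph is not strongly connected.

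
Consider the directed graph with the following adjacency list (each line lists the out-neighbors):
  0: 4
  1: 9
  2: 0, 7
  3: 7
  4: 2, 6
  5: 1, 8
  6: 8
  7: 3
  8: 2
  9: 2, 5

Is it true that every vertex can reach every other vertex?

There is no directed path from 8 to 5, so the graph is not strongly connected.

No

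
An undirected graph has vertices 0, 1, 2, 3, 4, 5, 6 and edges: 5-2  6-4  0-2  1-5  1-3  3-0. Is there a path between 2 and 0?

From 2 we can reach 0, 1, 2, 3, 5, which includes 0.

Yes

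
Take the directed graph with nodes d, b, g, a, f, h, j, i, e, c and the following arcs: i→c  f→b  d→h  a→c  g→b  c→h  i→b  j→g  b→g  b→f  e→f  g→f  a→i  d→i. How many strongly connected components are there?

8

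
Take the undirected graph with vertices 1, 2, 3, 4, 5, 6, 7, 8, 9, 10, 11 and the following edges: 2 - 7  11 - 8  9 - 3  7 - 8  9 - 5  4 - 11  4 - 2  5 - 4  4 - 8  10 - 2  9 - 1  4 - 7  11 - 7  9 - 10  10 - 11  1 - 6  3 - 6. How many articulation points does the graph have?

Removing 9 increases the component count from 1 to 2, so 9 is a cut vertex.
By contrast removing 11 leaves 1 component; it is not a cut vertex. No other vertex is a cut vertex either.

1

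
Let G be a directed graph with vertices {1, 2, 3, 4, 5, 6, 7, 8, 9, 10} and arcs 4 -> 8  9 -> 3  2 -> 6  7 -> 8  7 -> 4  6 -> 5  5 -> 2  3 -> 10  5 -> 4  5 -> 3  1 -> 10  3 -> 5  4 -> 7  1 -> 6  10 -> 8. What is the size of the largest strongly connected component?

4

{2, 3, 5, 6} are all mutually reachable — one SCC of size 4.
{4, 7} are all mutually reachable — one SCC of size 2.
{8} is an SCC by itself.
{10} is an SCC by itself.
{1} is an SCC by itself.
(and 1 more singleton SCC)
The largest has 4 vertices.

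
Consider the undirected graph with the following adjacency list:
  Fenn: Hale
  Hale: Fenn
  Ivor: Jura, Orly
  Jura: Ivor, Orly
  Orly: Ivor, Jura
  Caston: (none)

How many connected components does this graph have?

Caston is isolated — a component by itself.
Starting from Fenn we can reach Fenn, Hale. That is one component of size 2.
Starting from Ivor we can reach Ivor, Jura, Orly. That is one component of size 3.
Total: 3 components.

3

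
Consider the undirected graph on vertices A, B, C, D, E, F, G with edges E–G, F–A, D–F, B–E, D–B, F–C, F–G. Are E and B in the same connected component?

Yes

From E we can reach A, B, C, D, E, F, G, which includes B.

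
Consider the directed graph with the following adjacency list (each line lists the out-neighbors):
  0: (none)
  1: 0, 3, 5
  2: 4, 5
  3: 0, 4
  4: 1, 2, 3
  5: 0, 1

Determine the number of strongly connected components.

{1, 2, 3, 4, 5} are all mutually reachable — one SCC of size 5.
{0} is an SCC by itself.
That gives 2 strongly connected components.

2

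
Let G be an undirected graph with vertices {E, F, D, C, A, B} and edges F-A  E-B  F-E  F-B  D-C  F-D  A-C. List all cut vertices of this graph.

F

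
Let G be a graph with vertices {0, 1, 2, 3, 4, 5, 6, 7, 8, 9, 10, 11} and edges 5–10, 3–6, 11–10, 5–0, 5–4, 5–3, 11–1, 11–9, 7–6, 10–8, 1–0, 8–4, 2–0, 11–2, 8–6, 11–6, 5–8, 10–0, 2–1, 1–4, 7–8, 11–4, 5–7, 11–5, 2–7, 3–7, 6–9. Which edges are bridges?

none

The edges on the cycle 2-1-0-2 are not bridges since each lies on that cycle.
Every edge lies on some cycle, so there are no bridges.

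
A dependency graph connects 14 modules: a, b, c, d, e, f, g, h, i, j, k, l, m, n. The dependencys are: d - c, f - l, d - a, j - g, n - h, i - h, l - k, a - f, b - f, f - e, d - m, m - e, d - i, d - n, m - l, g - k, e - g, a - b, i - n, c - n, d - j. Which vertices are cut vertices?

d

Removing d increases the component count from 1 to 2, so d is a cut vertex.
By contrast removing f leaves 1 component; it is not a cut vertex. No other vertex is a cut vertex either.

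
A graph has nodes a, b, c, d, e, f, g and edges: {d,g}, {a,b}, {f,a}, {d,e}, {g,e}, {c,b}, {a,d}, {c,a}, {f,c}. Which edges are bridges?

The edges on the cycle d-g-e-d are not bridges since each lies on that cycle.
But removing a - d disconnects a from d — this is a bridge.

a-d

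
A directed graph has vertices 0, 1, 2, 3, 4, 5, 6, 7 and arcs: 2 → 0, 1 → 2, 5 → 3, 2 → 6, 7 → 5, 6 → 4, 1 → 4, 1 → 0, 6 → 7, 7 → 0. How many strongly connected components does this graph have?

8

{6} is an SCC by itself.
{7} is an SCC by itself.
{0} is an SCC by itself.
{4} is an SCC by itself.
{2} is an SCC by itself.
(and 3 more singleton SCCs)
That gives 8 strongly connected components.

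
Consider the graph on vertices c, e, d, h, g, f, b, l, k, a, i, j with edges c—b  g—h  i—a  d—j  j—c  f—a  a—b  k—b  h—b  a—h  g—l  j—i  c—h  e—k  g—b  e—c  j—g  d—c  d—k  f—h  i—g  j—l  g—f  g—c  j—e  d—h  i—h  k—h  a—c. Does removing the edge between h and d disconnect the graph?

After removing h—d, the path h-c-d still connects them, so the edge is not a bridge.

No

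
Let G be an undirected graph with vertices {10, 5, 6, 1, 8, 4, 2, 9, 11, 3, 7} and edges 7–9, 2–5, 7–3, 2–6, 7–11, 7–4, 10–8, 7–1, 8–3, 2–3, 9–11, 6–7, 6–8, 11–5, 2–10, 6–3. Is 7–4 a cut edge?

Yes

Removing 7–4 leaves no path between 7 and 4: the component count goes from 1 to 2. So it is a bridge.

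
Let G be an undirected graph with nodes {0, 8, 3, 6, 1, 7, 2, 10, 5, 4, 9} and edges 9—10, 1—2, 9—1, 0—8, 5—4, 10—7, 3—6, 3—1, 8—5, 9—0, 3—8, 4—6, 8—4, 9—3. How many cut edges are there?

3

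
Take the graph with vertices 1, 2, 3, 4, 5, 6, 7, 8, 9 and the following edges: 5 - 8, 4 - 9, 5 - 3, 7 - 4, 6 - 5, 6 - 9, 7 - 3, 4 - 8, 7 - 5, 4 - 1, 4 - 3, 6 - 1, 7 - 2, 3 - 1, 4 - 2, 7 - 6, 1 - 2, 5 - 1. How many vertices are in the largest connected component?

Starting from 1 we can reach 1, 2, 3, 4, 5, 6, 7, 8, 9. That is one component of size 9.
The largest has 9 vertices.

9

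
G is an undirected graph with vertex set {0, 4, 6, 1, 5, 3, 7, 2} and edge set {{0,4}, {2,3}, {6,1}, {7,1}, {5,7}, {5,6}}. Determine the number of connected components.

Starting from 0 we can reach 0, 4. That is one component of size 2.
Starting from 2 we can reach 2, 3. That is one component of size 2.
Starting from 1 we can reach 1, 5, 6, 7. That is one component of size 4.
Total: 3 components.

3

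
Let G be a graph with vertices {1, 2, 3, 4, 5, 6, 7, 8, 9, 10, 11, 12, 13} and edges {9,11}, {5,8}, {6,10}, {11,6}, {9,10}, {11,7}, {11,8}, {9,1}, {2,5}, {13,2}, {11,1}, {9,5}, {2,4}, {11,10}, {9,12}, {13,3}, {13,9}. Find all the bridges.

11-7, 12-9, 13-3, 2-4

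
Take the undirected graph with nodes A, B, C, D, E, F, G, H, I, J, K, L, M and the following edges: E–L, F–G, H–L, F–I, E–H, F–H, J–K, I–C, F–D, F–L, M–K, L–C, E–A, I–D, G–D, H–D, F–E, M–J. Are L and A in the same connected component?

From L we can reach A, C, D, E, F, G, H, I, L, which includes A.

Yes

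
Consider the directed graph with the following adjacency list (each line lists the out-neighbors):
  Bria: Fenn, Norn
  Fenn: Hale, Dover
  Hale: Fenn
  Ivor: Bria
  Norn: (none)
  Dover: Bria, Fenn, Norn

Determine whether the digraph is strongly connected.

No

There is no directed path from Norn to Ivor, so the graph is not strongly connected.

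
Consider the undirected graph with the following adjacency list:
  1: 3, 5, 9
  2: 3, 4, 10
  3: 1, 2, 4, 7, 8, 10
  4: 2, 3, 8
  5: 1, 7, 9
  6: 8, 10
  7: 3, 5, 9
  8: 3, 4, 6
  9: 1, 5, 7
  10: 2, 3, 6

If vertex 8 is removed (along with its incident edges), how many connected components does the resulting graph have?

1

With 8 gone, the remaining components are: {1, 2, 3, 4, 5, 6, 7, 9, 10}.
That is 1 component.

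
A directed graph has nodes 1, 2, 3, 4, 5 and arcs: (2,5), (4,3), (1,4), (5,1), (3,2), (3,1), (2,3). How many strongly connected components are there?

1

{1, 2, 3, 4, 5} are all mutually reachable — one SCC of size 5.
That gives 1 strongly connected component.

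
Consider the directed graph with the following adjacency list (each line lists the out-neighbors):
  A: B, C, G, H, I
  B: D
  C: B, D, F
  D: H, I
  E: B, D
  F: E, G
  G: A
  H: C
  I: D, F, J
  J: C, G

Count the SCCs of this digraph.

{A, B, C, D, E, F, G, H, I, J} are all mutually reachable — one SCC of size 10.
That gives 1 strongly connected component.

1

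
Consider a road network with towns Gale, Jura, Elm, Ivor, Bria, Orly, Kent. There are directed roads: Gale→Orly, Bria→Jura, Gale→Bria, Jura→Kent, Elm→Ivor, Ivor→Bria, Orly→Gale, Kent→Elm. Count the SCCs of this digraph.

2

{Elm, Bria, Ivor, Jura, Kent} are all mutually reachable — one SCC of size 5.
{Gale, Orly} are all mutually reachable — one SCC of size 2.
That gives 2 strongly connected components.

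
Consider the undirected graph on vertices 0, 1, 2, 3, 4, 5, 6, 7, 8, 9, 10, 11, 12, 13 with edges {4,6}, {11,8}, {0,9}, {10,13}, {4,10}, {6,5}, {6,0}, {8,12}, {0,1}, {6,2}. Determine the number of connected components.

4

3 is isolated — a component by itself.
7 is isolated — a component by itself.
Starting from 8 we can reach 8, 11, 12. That is one component of size 3.
Starting from 0 we can reach 0, 1, 2, 4, 5, 6, 9, 10, 13. That is one component of size 9.
Total: 4 components.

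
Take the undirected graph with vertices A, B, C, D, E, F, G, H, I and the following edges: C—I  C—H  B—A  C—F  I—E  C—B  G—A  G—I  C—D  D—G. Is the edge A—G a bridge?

After removing A—G, the path A-B-C-D-G still connects them, so the edge is not a bridge.

No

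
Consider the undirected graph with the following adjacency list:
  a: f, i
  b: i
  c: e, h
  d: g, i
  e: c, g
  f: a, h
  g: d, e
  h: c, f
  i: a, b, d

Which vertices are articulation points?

i

Removing i increases the component count from 1 to 2, so i is a cut vertex.
By contrast removing a leaves 1 component; it is not a cut vertex. No other vertex is a cut vertex either.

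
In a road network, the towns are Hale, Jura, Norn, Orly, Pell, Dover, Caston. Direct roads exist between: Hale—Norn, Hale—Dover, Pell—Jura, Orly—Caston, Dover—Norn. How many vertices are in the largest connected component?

3

Starting from Jura we can reach Jura, Pell. That is one component of size 2.
Starting from Orly we can reach Orly, Caston. That is one component of size 2.
Starting from Hale we can reach Hale, Norn, Dover. That is one component of size 3.
The largest has 3 vertices.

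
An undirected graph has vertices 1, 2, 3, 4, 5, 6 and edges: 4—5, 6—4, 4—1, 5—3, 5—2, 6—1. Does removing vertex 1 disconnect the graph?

No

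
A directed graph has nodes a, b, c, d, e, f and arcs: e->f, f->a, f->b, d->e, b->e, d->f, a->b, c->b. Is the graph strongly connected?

No

There is no directed path from b to c, so the graph is not strongly connected.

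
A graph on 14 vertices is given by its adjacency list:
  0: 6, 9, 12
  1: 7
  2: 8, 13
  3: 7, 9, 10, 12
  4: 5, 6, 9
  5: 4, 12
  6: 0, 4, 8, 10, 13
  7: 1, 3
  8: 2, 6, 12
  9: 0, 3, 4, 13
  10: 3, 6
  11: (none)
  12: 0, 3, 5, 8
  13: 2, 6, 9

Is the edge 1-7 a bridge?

Yes

Removing 1-7 leaves no path between 1 and 7: the component count goes from 2 to 3. So it is a bridge.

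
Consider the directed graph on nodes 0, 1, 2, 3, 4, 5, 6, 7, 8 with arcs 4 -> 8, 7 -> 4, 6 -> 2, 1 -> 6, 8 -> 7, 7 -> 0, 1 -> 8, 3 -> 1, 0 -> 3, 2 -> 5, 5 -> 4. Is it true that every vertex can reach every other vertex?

Yes

From 2 we can reach every vertex (0, 1, 2, 3, 4, 5, 6, 7, 8), and every vertex can reach 2 (0, 1, 2, 3, 4, 5, 6, 7, 8). So the whole graph is one strongly connected component.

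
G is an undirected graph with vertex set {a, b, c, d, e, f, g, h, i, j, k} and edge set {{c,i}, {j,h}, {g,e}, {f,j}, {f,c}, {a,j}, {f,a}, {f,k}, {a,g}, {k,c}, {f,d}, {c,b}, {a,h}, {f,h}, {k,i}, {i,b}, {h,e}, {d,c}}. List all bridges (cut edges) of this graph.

none

The edges on the cycle f-k-i-b-c-f are not bridges since each lies on that cycle.
Every edge lies on some cycle, so there are no bridges.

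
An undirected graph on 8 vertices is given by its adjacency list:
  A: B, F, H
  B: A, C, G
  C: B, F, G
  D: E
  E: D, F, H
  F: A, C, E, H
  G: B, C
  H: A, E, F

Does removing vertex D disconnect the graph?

Deleting D leaves 1 component (was 1), so D is not a cut vertex.

No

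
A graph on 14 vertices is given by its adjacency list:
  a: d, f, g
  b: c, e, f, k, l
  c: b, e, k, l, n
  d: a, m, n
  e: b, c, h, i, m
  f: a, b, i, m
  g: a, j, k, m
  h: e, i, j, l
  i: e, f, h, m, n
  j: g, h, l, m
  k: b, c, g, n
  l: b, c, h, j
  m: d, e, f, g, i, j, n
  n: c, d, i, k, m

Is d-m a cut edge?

No

After removing d-m, the path d-n-m still connects them, so the edge is not a bridge.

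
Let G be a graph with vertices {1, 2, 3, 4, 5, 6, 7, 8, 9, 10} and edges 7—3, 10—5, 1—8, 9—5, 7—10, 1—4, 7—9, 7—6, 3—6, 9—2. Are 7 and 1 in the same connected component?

The component containing 7 is {2, 3, 5, 6, 7, 9, 10}, and 1 is not in it.

No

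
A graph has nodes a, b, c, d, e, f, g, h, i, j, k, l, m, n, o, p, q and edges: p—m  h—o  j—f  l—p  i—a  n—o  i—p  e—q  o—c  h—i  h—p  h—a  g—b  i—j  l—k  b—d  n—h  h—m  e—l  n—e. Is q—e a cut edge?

Yes

Removing q—e leaves no path between q and e: the component count goes from 2 to 3. So it is a bridge.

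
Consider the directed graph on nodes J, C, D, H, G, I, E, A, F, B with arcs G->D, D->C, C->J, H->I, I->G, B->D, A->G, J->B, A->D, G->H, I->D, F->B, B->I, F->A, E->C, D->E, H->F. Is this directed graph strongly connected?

Yes

From G we can reach every vertex (A, B, C, D, E, F, G, H, I, J), and every vertex can reach G (A, B, C, D, E, F, G, H, I, J). So the whole graph is one strongly connected component.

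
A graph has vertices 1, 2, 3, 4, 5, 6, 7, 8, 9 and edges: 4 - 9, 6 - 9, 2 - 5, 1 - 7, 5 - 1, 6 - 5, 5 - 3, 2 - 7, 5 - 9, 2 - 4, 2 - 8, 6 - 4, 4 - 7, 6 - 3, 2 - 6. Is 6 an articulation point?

No

Deleting 6 leaves 1 component (was 1) (its neighbors 2, 3, 4, 5, 9 remain connected to each other), so 6 is not a cut vertex.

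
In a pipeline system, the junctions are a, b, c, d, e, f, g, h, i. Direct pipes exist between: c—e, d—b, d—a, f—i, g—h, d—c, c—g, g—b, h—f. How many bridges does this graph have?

5

The edges on the cycle d-c-g-b-d are not bridges since each lies on that cycle.
But removing f—i disconnects f from i; removing g—h disconnects g from h; removing d—a disconnects d from a; removing h—f disconnects h from f — these are bridges.
In total 5 edges are bridges.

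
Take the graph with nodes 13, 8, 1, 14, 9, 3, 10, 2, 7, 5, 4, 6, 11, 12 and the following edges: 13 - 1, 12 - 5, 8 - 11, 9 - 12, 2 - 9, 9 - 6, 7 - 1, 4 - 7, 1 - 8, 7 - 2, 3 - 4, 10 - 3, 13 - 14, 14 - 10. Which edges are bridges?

1-8, 11-8, 12-5, 12-9, 2-7, 2-9, 6-9

The edges on the cycle 13-14-10-3-4-7-1-13 are not bridges since each lies on that cycle.
But removing 12 - 5 disconnects 12 from 5; removing 9 - 2 disconnects 9 from 2; removing 8 - 11 disconnects 8 from 11; removing 9 - 6 disconnects 9 from 6 — these are bridges.
In total 7 edges are bridges.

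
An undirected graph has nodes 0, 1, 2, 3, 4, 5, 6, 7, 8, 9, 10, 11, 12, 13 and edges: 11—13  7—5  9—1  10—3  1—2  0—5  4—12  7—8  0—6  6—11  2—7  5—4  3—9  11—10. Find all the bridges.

11-13, 12-4, 4-5, 7-8

The edges on the cycle 0-6-11-10-3-9-1-2-7-5-0 are not bridges since each lies on that cycle.
But removing 7—8 disconnects 7 from 8; removing 4—12 disconnects 4 from 12; removing 5—4 disconnects 5 from 4; removing 11—13 disconnects 11 from 13 — these are bridges.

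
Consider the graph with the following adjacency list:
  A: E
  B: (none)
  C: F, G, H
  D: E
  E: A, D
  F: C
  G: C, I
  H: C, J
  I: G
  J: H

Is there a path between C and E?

No

The component containing C is {C, F, G, H, I, J}, and E is not in it.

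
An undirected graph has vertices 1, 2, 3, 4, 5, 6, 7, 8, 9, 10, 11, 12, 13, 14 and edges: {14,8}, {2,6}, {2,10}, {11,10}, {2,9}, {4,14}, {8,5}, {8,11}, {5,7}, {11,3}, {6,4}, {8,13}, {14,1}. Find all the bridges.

The edges on the cycle 2-6-4-14-8-11-10-2 are not bridges since each lies on that cycle.
But removing 2–9 disconnects 2 from 9; removing 1–14 disconnects 1 from 14; removing 5–7 disconnects 5 from 7; removing 5–8 disconnects 5 from 8 — these are bridges.
In total 6 edges are bridges.

1-14, 11-3, 13-8, 2-9, 5-7, 5-8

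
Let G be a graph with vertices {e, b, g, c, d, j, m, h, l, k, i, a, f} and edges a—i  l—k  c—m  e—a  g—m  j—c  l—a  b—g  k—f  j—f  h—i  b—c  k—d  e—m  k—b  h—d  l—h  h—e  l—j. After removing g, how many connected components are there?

1

With g gone, the remaining components are: {a, b, c, d, e, f, h, i, j, k, l, m}.
That is 1 component.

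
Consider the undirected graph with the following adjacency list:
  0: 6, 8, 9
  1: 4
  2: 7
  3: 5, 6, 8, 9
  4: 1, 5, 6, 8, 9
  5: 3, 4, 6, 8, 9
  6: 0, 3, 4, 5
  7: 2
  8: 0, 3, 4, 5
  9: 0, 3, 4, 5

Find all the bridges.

1-4, 2-7

The edges on the cycle 5-4-6-5 are not bridges since each lies on that cycle.
But removing 2-7 disconnects 2 from 7; removing 4-1 disconnects 4 from 1 — these are bridges.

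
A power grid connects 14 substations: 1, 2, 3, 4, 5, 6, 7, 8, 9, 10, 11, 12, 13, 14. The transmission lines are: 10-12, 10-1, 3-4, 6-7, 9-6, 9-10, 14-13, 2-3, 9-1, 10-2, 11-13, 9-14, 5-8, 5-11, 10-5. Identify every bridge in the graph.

The edges on the cycle 9-10-5-11-13-14-9 are not bridges since each lies on that cycle.
But removing 6-7 disconnects 6 from 7; removing 3-4 disconnects 3 from 4; removing 10-2 disconnects 10 from 2; removing 12-10 disconnects 12 from 10 — these are bridges.
In total 7 edges are bridges.

10-12, 10-2, 2-3, 3-4, 5-8, 6-7, 6-9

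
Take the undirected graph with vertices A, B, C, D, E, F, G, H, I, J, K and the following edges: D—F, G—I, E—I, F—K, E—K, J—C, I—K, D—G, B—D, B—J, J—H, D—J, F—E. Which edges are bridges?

C-J, H-J

The edges on the cycle F-E-K-F are not bridges since each lies on that cycle.
But removing J—H disconnects J from H; removing J—C disconnects J from C — these are bridges.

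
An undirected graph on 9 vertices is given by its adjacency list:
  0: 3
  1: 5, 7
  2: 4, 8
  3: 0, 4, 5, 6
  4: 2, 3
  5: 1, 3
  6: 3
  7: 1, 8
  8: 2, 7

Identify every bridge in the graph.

0-3, 3-6

The edges on the cycle 5-3-4-2-8-7-1-5 are not bridges since each lies on that cycle.
But removing 0-3 disconnects 0 from 3; removing 3-6 disconnects 3 from 6 — these are bridges.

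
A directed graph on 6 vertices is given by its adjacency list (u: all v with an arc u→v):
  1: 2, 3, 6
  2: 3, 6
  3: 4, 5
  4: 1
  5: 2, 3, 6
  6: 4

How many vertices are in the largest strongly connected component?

{1, 2, 3, 4, 5, 6} are all mutually reachable — one SCC of size 6.
The largest has 6 vertices.

6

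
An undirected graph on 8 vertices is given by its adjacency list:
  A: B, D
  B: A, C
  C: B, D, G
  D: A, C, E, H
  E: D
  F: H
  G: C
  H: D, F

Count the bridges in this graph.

4

The edges on the cycle C-B-A-D-C are not bridges since each lies on that cycle.
But removing C-G disconnects C from G; removing H-F disconnects H from F; removing D-E disconnects D from E; removing D-H disconnects D from H — these are bridges.
That makes 4 bridges.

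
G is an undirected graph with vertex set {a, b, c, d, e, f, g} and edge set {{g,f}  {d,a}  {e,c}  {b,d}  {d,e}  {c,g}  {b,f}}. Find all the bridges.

a-d

The edges on the cycle b-d-e-c-g-f-b are not bridges since each lies on that cycle.
But removing d - a disconnects d from a — this is a bridge.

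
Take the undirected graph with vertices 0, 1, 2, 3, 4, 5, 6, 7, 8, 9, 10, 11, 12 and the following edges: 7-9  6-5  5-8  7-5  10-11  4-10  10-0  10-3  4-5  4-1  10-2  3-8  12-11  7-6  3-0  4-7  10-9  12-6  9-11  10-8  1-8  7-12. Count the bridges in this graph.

The edges on the cycle 4-7-12-6-5-4 are not bridges since each lies on that cycle.
But removing 2-10 disconnects 2 from 10 — this is a bridge.

1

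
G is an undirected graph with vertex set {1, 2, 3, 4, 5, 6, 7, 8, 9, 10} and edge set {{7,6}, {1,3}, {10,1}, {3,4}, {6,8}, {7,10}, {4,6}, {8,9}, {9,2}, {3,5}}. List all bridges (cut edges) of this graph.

The edges on the cycle 7-10-1-3-4-6-7 are not bridges since each lies on that cycle.
But removing 9–2 disconnects 9 from 2; removing 6–8 disconnects 6 from 8; removing 9–8 disconnects 9 from 8; removing 3–5 disconnects 3 from 5 — these are bridges.

2-9, 3-5, 6-8, 8-9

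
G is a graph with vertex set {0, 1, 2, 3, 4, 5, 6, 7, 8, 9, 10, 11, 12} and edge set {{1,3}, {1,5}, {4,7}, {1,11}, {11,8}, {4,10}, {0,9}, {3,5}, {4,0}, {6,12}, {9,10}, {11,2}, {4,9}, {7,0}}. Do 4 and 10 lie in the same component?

From 4 we can reach 0, 4, 7, 9, 10, which includes 10.

Yes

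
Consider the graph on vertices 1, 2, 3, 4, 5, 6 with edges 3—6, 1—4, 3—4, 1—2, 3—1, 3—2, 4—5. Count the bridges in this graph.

2

The edges on the cycle 3-1-4-3 are not bridges since each lies on that cycle.
But removing 6—3 disconnects 6 from 3; removing 4—5 disconnects 4 from 5 — these are bridges.
That makes 2 bridges.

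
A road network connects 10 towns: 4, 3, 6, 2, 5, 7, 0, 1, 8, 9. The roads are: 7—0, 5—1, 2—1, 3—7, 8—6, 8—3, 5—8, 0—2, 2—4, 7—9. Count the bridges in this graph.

3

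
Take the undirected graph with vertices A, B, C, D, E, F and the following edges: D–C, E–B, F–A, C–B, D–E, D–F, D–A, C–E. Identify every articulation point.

Removing D increases the component count from 1 to 2, so D is a cut vertex.
By contrast removing A leaves 1 component; it is not a cut vertex. No other vertex is a cut vertex either.

D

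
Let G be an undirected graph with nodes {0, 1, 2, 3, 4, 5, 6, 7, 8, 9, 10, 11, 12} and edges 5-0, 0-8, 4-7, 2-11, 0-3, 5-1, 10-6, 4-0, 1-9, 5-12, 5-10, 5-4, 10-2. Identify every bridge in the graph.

The edges on the cycle 5-4-0-5 are not bridges since each lies on that cycle.
But removing 4-7 disconnects 4 from 7; removing 5-1 disconnects 5 from 1; removing 2-11 disconnects 2 from 11; removing 9-1 disconnects 9 from 1 — these are bridges.
In total 10 edges are bridges.

0-3, 0-8, 1-5, 1-9, 10-2, 10-5, 10-6, 11-2, 12-5, 4-7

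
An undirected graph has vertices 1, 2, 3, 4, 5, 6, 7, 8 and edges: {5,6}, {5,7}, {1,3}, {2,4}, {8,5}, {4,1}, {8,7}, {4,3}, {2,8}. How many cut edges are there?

3

The edges on the cycle 4-1-3-4 are not bridges since each lies on that cycle.
But removing 2-4 disconnects 2 from 4; removing 5-6 disconnects 5 from 6; removing 2-8 disconnects 2 from 8 — these are bridges.
That makes 3 bridges.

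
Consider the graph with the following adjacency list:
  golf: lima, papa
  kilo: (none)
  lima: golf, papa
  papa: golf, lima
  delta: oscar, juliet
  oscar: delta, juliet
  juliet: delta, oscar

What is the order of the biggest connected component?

kilo is isolated — a component by itself.
Starting from delta we can reach delta, oscar, juliet. That is one component of size 3.
Starting from golf we can reach golf, lima, papa. That is one component of size 3.
The largest has 3 vertices.

3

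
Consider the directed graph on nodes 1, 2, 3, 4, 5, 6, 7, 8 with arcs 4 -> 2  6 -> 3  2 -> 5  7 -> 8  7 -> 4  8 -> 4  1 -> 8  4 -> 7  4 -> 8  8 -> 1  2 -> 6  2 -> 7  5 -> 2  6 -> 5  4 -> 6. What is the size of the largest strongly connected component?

7

{1, 2, 4, 5, 6, 7, 8} are all mutually reachable — one SCC of size 7.
{3} is an SCC by itself.
The largest has 7 vertices.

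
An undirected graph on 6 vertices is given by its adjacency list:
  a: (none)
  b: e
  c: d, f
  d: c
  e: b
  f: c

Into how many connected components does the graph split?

a is isolated — a component by itself.
Starting from b we can reach b, e. That is one component of size 2.
Starting from c we can reach c, d, f. That is one component of size 3.
Total: 3 components.

3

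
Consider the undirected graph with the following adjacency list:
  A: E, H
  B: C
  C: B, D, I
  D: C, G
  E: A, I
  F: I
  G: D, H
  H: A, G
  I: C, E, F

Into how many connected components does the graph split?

Starting from A we can reach A, B, C, D, E, F, G, H, I. That is one component of size 9.
Total: 1 component.

1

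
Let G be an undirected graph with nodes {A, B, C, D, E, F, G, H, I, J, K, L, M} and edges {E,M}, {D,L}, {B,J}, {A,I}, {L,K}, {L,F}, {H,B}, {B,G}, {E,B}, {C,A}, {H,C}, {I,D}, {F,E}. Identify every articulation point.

Removing B increases the component count from 1 to 3, so B is a cut vertex.
Removing E increases the component count from 1 to 2, so E is a cut vertex.
Removing L increases the component count from 1 to 2, so L is a cut vertex.
By contrast removing C leaves 1 component; it is not a cut vertex. No other vertex is a cut vertex either.

B, E, L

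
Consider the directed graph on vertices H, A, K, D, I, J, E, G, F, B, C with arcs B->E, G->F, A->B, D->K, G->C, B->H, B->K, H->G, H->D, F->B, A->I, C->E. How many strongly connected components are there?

{B, F, G, H} are all mutually reachable — one SCC of size 4.
{J} is an SCC by itself.
{C} is an SCC by itself.
{D} is an SCC by itself.
{K} is an SCC by itself.
(and 3 more singleton SCCs)
That gives 8 strongly connected components.

8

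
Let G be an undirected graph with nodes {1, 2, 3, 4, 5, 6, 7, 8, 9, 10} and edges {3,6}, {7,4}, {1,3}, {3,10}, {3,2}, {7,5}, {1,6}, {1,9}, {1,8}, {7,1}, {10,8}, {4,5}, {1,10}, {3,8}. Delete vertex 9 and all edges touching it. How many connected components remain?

1

With 9 gone, the remaining components are: {1, 2, 3, 4, 5, 6, 7, 8, 10}.
That is 1 component.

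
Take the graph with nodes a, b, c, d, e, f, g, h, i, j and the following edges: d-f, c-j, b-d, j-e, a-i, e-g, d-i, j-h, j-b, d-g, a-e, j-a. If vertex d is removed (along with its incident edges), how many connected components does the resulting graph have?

2

With d gone, the remaining components are: {f}; {a, b, c, e, g, h, i, j}.
That is 2 components.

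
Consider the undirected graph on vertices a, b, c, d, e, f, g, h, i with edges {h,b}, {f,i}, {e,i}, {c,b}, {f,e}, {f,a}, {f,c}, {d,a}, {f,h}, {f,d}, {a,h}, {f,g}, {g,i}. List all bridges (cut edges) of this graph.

none

The edges on the cycle f-c-b-h-f are not bridges since each lies on that cycle.
Every edge lies on some cycle, so there are no bridges.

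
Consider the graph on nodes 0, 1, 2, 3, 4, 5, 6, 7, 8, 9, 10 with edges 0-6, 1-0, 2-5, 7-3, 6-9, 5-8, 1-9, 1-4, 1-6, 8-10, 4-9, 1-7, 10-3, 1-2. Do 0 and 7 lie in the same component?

Yes

From 0 we can reach 0, 1, 2, 3, 4, 5, 6, 7, 8, 9, 10, which includes 7.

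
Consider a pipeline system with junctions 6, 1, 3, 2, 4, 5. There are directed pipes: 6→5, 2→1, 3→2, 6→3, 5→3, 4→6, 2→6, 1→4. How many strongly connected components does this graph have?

{1, 2, 3, 4, 5, 6} are all mutually reachable — one SCC of size 6.
That gives 1 strongly connected component.

1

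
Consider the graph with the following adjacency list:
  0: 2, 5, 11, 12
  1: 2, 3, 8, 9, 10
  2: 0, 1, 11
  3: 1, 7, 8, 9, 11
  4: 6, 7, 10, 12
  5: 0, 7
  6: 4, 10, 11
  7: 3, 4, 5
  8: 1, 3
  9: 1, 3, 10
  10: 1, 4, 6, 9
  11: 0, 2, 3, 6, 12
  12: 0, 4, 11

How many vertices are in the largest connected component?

Starting from 0 we can reach 0, 1, 2, 3, 4, 5, 6, 7, 8, 9, 10, 11, 12. That is one component of size 13.
The largest has 13 vertices.

13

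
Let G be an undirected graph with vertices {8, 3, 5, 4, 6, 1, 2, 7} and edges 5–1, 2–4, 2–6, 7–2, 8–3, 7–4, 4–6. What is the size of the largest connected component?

Starting from 3 we can reach 3, 8. That is one component of size 2.
Starting from 1 we can reach 1, 5. That is one component of size 2.
Starting from 2 we can reach 2, 4, 6, 7. That is one component of size 4.
The largest has 4 vertices.

4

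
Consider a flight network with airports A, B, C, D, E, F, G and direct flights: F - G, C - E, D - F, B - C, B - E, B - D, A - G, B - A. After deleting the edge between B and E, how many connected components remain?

B and E are still connected via B-C-E, so the component count stays at 1.

1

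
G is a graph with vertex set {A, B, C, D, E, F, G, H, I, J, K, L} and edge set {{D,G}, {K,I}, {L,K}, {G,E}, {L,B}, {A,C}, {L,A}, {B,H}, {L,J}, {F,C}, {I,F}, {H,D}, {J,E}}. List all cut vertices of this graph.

L

Removing L increases the component count from 1 to 2, so L is a cut vertex.
By contrast removing D leaves 1 component; it is not a cut vertex. No other vertex is a cut vertex either.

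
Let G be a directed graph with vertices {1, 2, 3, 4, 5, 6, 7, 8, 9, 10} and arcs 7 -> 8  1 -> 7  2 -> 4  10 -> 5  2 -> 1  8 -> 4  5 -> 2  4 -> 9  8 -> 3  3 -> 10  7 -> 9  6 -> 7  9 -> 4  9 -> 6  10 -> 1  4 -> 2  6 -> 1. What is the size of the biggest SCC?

{1, 2, 3, 4, 5, 6, 7, 8, 9, 10} are all mutually reachable — one SCC of size 10.
The largest has 10 vertices.

10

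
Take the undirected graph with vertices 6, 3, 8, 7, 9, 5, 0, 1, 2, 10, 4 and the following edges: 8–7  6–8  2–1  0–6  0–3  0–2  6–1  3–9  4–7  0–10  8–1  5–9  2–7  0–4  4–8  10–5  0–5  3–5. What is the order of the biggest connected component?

11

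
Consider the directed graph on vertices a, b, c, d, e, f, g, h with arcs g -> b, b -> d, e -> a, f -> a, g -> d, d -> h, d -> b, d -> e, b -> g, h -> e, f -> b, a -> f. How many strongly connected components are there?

{a, b, d, e, f, g, h} are all mutually reachable — one SCC of size 7.
{c} is an SCC by itself.
That gives 2 strongly connected components.

2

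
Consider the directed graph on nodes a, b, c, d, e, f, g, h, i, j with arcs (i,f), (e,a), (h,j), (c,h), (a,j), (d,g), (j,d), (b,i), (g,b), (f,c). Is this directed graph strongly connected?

There is no directed path from a to e, so the graph is not strongly connected.

No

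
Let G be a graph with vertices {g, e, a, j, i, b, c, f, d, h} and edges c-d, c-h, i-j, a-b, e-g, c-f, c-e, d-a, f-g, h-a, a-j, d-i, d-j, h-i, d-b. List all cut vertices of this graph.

Removing c increases the component count from 1 to 2, so c is a cut vertex.
By contrast removing g leaves 1 component; it is not a cut vertex. No other vertex is a cut vertex either.

c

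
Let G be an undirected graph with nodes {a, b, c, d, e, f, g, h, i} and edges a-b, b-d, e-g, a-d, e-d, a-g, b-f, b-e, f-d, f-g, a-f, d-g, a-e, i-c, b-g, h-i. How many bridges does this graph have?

The edges on the cycle a-b-e-g-f-a are not bridges since each lies on that cycle.
But removing h-i disconnects h from i; removing c-i disconnects c from i — these are bridges.
That makes 2 bridges.

2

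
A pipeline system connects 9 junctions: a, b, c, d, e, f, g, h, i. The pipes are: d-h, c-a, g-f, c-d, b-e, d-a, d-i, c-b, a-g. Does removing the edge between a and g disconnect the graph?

Removing a-g leaves no path between a and g: the component count goes from 1 to 2. So it is a bridge.

Yes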